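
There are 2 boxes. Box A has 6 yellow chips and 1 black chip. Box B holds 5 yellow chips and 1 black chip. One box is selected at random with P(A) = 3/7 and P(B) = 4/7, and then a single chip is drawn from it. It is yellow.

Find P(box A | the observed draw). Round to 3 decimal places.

For each hypothesis, P(data | H) works out to: P(data | box A) = (6/7) = 6/7; P(data | box B) = (5/6) = 5/6.
The prior-weighted likelihoods are 3/7 · 6/7 = 18/49, 4/7 · 5/6 = 10/21; these sum to 124/147.
So P(box A | data) = (18/49) / (124/147) = 27/62.

0.435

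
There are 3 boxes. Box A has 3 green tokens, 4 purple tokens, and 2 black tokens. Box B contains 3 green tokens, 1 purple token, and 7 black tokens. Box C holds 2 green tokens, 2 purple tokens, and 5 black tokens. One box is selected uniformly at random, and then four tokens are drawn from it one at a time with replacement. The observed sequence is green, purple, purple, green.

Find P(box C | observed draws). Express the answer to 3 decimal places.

0.098

Under each hypothesis, the probability of the observed sequence is: P(data | box A) = (3/9)(4/9)(4/9)(3/9) = 0.021948; P(data | box B) = (3/11)(1/11)(1/11)(3/11) = 0.00061471; P(data | box C) = (2/9)(2/9)(2/9)(2/9) = 0.0024387.
The prior-weighted likelihoods are 1/3 · 0.021948 = 0.007316, 1/3 · 0.00061471 = 0.0002049, 1/3 · 0.0024387 = 0.00081288; summing to 0.0083337.
Hence P(box C | data) = (0.00081288) / (0.0083337) = 0.097541.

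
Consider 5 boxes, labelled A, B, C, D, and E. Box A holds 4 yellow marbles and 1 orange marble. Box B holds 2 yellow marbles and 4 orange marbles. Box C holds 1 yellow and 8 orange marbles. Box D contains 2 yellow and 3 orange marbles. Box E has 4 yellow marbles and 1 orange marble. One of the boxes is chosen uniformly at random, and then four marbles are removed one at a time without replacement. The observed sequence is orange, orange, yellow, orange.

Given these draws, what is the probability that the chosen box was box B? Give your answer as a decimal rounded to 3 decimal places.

Under each hypothesis, the probability of the observed sequence is: P(data | box A) = (1/5)(0/4) = 0; P(data | box B) = (4/6)(3/5)(2/4)(2/3) = 2/15; P(data | box C) = (8/9)(7/8)(1/7)(6/6) = 1/9; P(data | box D) = (3/5)(2/4)(2/3)(1/2) = 1/10; P(data | box E) = (1/5)(0/4) = 0.
Multiplying each by its prior: 1/5 · 0 = 0, 1/5 · 2/15 = 2/75, 1/5 · 1/9 = 1/45, 1/5 · 1/10 = 1/50, 1/5 · 0 = 0; with total 31/450.
So P(box B | data) = (2/75) / (31/450) = 12/31.

0.387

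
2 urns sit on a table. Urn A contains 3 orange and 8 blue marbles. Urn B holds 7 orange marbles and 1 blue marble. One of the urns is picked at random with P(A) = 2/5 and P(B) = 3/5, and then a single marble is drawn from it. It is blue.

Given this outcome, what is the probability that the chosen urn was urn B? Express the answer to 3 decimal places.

Compute the likelihood of this draw for each case: P(data | urn A) = (8/11) = 8/11; P(data | urn B) = (1/8) = 1/8.
The prior-weighted likelihoods are 2/5 · 8/11 = 16/55, 3/5 · 1/8 = 3/40; summing to 161/440.
By Bayes' rule, P(urn B | data) = (3/40) / (161/440) = 33/161.

0.205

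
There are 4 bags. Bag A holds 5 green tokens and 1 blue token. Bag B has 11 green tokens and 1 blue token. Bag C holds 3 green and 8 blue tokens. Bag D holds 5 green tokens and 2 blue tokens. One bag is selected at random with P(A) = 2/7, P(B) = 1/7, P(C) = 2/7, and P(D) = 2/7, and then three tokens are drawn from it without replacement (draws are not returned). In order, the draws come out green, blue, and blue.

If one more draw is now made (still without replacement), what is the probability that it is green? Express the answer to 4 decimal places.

For each hypothesis, P(data | H) works out to: P(data | bag A) = (5/6)(1/5)(0/4) = 0; P(data | bag B) = (11/12)(1/11)(0/10) = 0; P(data | bag C) = (3/11)(8/10)(7/9) = 0.1697; P(data | bag D) = (5/7)(2/6)(1/5) = 0.047619.
Multiplying each by its prior: 2/7 · 0 = 0, 1/7 · 0 = 0, 2/7 · 0.1697 = 0.048485, 2/7 · 0.047619 = 0.013605; with total 0.06209.
The posterior is then P(bag A | data) = 0, P(bag B | data) = 0, P(bag C | data) = 0.78088, P(bag D | data) = 0.21912.
Averaging over the posterior, P(green next | data) = (1/4)(0.78088) + (1)(0.21912) = 0.41434.

0.4143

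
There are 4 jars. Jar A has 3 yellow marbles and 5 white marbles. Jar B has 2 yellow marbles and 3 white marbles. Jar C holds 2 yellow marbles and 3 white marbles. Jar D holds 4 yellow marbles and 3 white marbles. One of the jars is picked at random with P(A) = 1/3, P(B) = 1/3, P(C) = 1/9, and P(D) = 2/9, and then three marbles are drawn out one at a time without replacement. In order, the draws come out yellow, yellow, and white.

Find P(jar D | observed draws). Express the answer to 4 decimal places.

0.3392

Compute the likelihood of the observed sequence for each case: P(data | jar A) = (3/8)(2/7)(5/6) = 0.089286; P(data | jar B) = (2/5)(1/4)(3/3) = 0.1; P(data | jar C) = (2/5)(1/4)(3/3) = 0.1; P(data | jar D) = (4/7)(3/6)(3/5) = 0.17143.
The prior-weighted likelihoods are 1/3 · 0.089286 = 0.029762, 1/3 · 0.1 = 0.033333, 1/9 · 0.1 = 0.011111, 2/9 · 0.17143 = 0.038095; with total 0.1123.
So P(jar D | data) = (0.038095) / (0.1123) = 0.33922.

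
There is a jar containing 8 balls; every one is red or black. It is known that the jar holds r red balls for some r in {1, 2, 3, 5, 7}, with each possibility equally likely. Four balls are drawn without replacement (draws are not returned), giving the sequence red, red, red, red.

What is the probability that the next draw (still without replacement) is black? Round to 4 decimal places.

The likelihood of the observed sequence under each hypothesis: P(data | r = 1) = (1/8)(0/7) = 0; P(data | r = 2) = (2/8)(1/7)(0/6) = 0; P(data | r = 3) = (3/8)(2/7)(1/6)(0/5) = 0; P(data | r = 5) = (5/8)(4/7)(3/6)(2/5) = 1/14; P(data | r = 7) = (7/8)(6/7)(5/6)(4/5) = 1/2.
Multiplying each by its prior: 1/5 · 0 = 0, 1/5 · 0 = 0, 1/5 · 0 = 0, 1/5 · 1/14 = 1/70, 1/5 · 1/2 = 1/10; with total 4/35.
Dividing through by the total gives posterior P(r = 1 | data) = 0, P(r = 2 | data) = 0, P(r = 3 | data) = 0, P(r = 5 | data) = 1/8, P(r = 7 | data) = 7/8.
The predictive probability is P(black next | data) = (3/4)(1/8) + (1/4)(7/8) = 5/16.

0.3125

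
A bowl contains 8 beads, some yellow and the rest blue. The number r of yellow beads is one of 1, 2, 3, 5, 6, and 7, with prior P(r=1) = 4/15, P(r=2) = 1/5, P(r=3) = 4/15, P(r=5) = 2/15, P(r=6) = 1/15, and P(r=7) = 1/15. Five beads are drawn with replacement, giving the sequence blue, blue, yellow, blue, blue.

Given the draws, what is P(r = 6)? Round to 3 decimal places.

For each hypothesis, P(data | H) works out to: P(data | r = 1) = (7/8)(7/8)(1/8)(7/8)(7/8) = 0.073273; P(data | r = 2) = (6/8)(6/8)(2/8)(6/8)(6/8) = 0.079102; P(data | r = 3) = (5/8)(5/8)(3/8)(5/8)(5/8) = 0.05722; P(data | r = 5) = (3/8)(3/8)(5/8)(3/8)(3/8) = 0.01236; P(data | r = 6) = (2/8)(2/8)(6/8)(2/8)(2/8) = 0.0029297; P(data | r = 7) = (1/8)(1/8)(7/8)(1/8)(1/8) = 0.00021362.
The prior-weighted likelihoods are 4/15 · 0.073273 = 0.019539, 1/5 · 0.079102 = 0.01582, 4/15 · 0.05722 = 0.015259, 2/15 · 0.01236 = 0.0016479, 1/15 · 0.0029297 = 0.00019531, 1/15 · 0.00021362 = 1.4242e-05; with total 0.052476.
So P(r = 6 | data) = (0.00019531) / (0.052476) = 0.0037219.

0.004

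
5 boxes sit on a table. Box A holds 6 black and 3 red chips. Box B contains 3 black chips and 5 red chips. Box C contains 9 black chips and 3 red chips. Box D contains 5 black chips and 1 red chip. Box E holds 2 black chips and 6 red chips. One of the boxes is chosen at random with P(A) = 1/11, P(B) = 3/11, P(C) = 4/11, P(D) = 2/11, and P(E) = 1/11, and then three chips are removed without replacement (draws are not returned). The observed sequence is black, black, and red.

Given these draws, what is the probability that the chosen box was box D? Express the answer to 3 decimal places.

The likelihood of the observed sequence under each hypothesis: P(data | box A) = (6/9)(5/8)(3/7) = 0.17857; P(data | box B) = (3/8)(2/7)(5/6) = 0.089286; P(data | box C) = (9/12)(8/11)(3/10) = 0.16364; P(data | box D) = (5/6)(4/5)(1/4) = 0.16667; P(data | box E) = (2/8)(1/7)(6/6) = 0.035714.
The prior-weighted likelihoods are 1/11 · 0.17857 = 0.016234, 3/11 · 0.089286 = 0.024351, 4/11 · 0.16364 = 0.059504, 2/11 · 0.16667 = 0.030303, 1/11 · 0.035714 = 0.0032468; summing to 0.13364.
Therefore the posterior P(box D | data) = (0.030303) / (0.13364) = 0.22675.

0.227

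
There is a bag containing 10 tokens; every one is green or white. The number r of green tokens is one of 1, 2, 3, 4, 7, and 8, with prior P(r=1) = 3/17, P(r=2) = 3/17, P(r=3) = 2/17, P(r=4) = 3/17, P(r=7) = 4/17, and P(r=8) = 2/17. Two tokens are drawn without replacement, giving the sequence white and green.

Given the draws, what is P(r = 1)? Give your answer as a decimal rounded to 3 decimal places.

0.089

The likelihood of the observed sequence under each hypothesis: P(data | r = 1) = (9/10)(1/9) = 1/10; P(data | r = 2) = (8/10)(2/9) = 8/45; P(data | r = 3) = (7/10)(3/9) = 7/30; P(data | r = 4) = (6/10)(4/9) = 4/15; P(data | r = 7) = (3/10)(7/9) = 7/30; P(data | r = 8) = (2/10)(8/9) = 8/45.
Weighting by the prior gives 3/17 · 1/10 = 3/170, 3/17 · 8/45 = 8/255, 2/17 · 7/30 = 7/255, 3/17 · 4/15 = 4/85, 4/17 · 7/30 = 14/255, 2/17 · 8/45 = 16/765; these sum to 61/306.
By Bayes' rule, P(r = 1 | data) = (3/170) / (61/306) = 27/305.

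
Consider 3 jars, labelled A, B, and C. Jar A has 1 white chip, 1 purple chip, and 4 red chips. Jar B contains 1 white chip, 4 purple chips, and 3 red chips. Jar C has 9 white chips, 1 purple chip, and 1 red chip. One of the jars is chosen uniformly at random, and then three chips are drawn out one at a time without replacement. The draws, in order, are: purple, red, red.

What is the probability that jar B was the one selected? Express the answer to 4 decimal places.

0.4167

The likelihood of the observed sequence under each hypothesis: P(data | jar A) = (1/6)(4/5)(3/4) = 1/10; P(data | jar B) = (4/8)(3/7)(2/6) = 1/14; P(data | jar C) = (1/11)(1/10)(0/9) = 0.
The prior-weighted likelihoods are 1/3 · 1/10 = 1/30, 1/3 · 1/14 = 1/42, 1/3 · 0 = 0; with total 2/35.
Hence P(jar B | data) = (1/42) / (2/35) = 5/12.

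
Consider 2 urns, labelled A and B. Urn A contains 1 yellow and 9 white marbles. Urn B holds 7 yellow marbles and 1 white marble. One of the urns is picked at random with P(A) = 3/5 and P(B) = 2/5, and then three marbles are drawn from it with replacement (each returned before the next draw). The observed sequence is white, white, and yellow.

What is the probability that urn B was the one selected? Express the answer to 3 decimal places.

Compute the likelihood of the observed sequence for each case: P(data | urn A) = (9/10)(9/10)(1/10) = 0.081; P(data | urn B) = (1/8)(1/8)(7/8) = 0.013672.
Weighting by the prior gives 3/5 · 0.081 = 0.0486, 2/5 · 0.013672 = 0.0054687; with total 0.054069.
By Bayes' rule, P(urn B | data) = (0.0054687) / (0.054069) = 0.10114.

0.101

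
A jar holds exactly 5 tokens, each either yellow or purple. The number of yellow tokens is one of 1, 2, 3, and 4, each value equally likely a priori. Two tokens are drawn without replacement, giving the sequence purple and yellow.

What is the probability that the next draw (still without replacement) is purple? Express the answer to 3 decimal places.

0.500

Under each hypothesis, the probability of the observed sequence is: P(data | r = 1) = (4/5)(1/4) = 1/5; P(data | r = 2) = (3/5)(2/4) = 3/10; P(data | r = 3) = (2/5)(3/4) = 3/10; P(data | r = 4) = (1/5)(4/4) = 1/5.
Multiplying each by its prior: 1/4 · 1/5 = 1/20, 1/4 · 3/10 = 3/40, 1/4 · 3/10 = 3/40, 1/4 · 1/5 = 1/20; summing to 1/4.
The posterior is then P(r = 1 | data) = 1/5, P(r = 2 | data) = 3/10, P(r = 3 | data) = 3/10, P(r = 4 | data) = 1/5.
So P(purple next | data) = Σ P(purple next | H) P(H | data) = (1)(1/5) + (2/3)(3/10) + (1/3)(3/10) + (0)(1/5) = 1/2.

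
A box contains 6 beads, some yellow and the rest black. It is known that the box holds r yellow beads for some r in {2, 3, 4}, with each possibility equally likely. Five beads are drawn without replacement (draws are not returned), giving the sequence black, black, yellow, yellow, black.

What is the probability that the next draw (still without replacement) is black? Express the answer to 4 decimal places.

For each hypothesis, P(data | H) works out to: P(data | r = 2) = (4/6)(3/5)(2/4)(1/3)(2/2) = 1/15; P(data | r = 3) = (3/6)(2/5)(3/4)(2/3)(1/2) = 1/20; P(data | r = 4) = (2/6)(1/5)(4/4)(3/3)(0/2) = 0.
Multiplying each by its prior: 1/3 · 1/15 = 1/45, 1/3 · 1/20 = 1/60, 1/3 · 0 = 0; these sum to 7/180.
Normalising, the posterior is P(r = 2 | data) = 4/7, P(r = 3 | data) = 3/7, P(r = 4 | data) = 0.
The predictive probability is P(black next | data) = (1)(4/7) + (0)(3/7) = 4/7.

0.5714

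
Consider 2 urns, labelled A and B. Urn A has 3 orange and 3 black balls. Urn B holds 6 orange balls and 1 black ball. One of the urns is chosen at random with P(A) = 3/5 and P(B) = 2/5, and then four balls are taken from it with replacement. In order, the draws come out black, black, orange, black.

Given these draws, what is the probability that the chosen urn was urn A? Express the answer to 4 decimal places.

Compute the likelihood of the observed sequence for each case: P(data | urn A) = (3/6)(3/6)(3/6)(3/6) = 0.0625; P(data | urn B) = (1/7)(1/7)(6/7)(1/7) = 0.002499.
The prior-weighted likelihoods are 3/5 · 0.0625 = 0.0375, 2/5 · 0.002499 = 0.00099958; with total 0.0385.
So P(urn A | data) = (0.0375) / (0.0385) = 0.97404.

0.9740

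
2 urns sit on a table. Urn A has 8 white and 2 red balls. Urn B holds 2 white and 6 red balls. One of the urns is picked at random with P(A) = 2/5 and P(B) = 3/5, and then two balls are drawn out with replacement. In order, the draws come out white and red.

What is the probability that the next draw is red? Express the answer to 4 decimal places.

Under each hypothesis, the probability of the observed sequence is: P(data | urn A) = (8/10)(2/10) = 0.16; P(data | urn B) = (2/8)(6/8) = 0.1875.
Multiplying each by its prior: 2/5 · 0.16 = 0.064, 3/5 · 0.1875 = 0.1125; with total 0.1765.
The posterior is then P(urn A | data) = 0.36261, P(urn B | data) = 0.63739.
The predictive probability is P(red next | data) = (1/5)(0.36261) + (3/4)(0.63739) = 0.55057.

0.5506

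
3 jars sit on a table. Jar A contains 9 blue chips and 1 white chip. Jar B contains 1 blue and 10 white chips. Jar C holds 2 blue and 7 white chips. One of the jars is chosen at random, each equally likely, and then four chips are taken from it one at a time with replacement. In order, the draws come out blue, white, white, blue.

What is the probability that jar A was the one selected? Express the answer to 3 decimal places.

Under each hypothesis, the probability of the observed sequence is: P(data | jar A) = (9/10)(1/10)(1/10)(9/10) = 0.0081; P(data | jar B) = (1/11)(10/11)(10/11)(1/11) = 0.0068301; P(data | jar C) = (2/9)(7/9)(7/9)(2/9) = 0.029873.
Multiplying each by its prior: 1/3 · 0.0081 = 0.0027, 1/3 · 0.0068301 = 0.0022767, 1/3 · 0.029873 = 0.0099578; summing to 0.014935.
Therefore the posterior P(jar A | data) = (0.0027) / (0.014935) = 0.18079.

0.181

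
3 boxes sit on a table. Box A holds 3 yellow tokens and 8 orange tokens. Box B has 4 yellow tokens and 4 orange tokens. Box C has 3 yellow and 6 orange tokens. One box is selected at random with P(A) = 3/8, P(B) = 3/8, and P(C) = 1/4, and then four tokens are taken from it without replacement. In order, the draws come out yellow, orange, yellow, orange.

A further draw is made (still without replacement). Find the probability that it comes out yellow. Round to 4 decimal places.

0.3388

Compute the likelihood of the observed sequence for each case: P(data | box A) = (3/11)(8/10)(2/9)(7/8) = 0.042424; P(data | box B) = (4/8)(4/7)(3/6)(3/5) = 0.085714; P(data | box C) = (3/9)(6/8)(2/7)(5/6) = 0.059524.
Weighting by the prior gives 3/8 · 0.042424 = 0.015909, 3/8 · 0.085714 = 0.032143, 1/4 · 0.059524 = 0.014881; with total 0.062933.
The posterior is then P(box A | data) = 0.25279, P(box B | data) = 0.51075, P(box C | data) = 0.23646.
Averaging over the posterior, P(yellow next | data) = (1/7)(0.25279) + (1/2)(0.51075) + (1/5)(0.23646) = 0.33878.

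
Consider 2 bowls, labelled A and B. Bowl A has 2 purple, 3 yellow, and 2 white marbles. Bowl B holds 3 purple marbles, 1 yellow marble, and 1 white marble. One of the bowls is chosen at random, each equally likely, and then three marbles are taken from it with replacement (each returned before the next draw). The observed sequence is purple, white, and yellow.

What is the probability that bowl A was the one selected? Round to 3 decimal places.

Compute the likelihood of the observed sequence for each case: P(data | bowl A) = (2/7)(2/7)(3/7) = 0.034985; P(data | bowl B) = (3/5)(1/5)(1/5) = 0.024.
Multiplying each by its prior: 1/2 · 0.034985 = 0.017493, 1/2 · 0.024 = 0.012; summing to 0.029493.
So P(bowl A | data) = (0.017493) / (0.029493) = 0.59312.

0.593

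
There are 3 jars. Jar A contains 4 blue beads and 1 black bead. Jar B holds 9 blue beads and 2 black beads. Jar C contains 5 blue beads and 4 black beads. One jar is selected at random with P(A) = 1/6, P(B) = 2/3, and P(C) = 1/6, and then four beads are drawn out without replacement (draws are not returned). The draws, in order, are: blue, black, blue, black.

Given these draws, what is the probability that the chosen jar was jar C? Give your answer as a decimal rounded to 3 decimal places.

0.522

Compute the likelihood of the observed sequence for each case: P(data | jar A) = (4/5)(1/4)(3/3)(0/2) = 0; P(data | jar B) = (9/11)(2/10)(8/9)(1/8) = 0.018182; P(data | jar C) = (5/9)(4/8)(4/7)(3/6) = 0.079365.
The prior-weighted likelihoods are 1/6 · 0 = 0, 2/3 · 0.018182 = 0.012121, 1/6 · 0.079365 = 0.013228; these sum to 0.025349.
Hence P(jar C | data) = (0.013228) / (0.025349) = 0.52182.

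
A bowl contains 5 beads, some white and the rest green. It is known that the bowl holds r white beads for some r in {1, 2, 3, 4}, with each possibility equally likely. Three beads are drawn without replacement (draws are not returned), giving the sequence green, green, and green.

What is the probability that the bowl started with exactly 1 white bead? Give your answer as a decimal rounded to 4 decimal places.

0.8000

Under each hypothesis, the probability of the observed sequence is: P(data | r = 1) = (4/5)(3/4)(2/3) = 2/5; P(data | r = 2) = (3/5)(2/4)(1/3) = 1/10; P(data | r = 3) = (2/5)(1/4)(0/3) = 0; P(data | r = 4) = (1/5)(0/4) = 0.
The prior-weighted likelihoods are 1/4 · 2/5 = 1/10, 1/4 · 1/10 = 1/40, 1/4 · 0 = 0, 1/4 · 0 = 0; with total 1/8.
Therefore the posterior P(r = 1 | data) = (1/10) / (1/8) = 4/5.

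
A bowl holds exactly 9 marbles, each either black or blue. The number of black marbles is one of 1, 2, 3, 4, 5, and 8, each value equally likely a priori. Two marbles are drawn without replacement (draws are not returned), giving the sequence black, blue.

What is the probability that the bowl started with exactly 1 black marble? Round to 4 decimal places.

For each hypothesis, P(data | H) works out to: P(data | r = 1) = (1/9)(8/8) = 1/9; P(data | r = 2) = (2/9)(7/8) = 7/36; P(data | r = 3) = (3/9)(6/8) = 1/4; P(data | r = 4) = (4/9)(5/8) = 5/18; P(data | r = 5) = (5/9)(4/8) = 5/18; P(data | r = 8) = (8/9)(1/8) = 1/9.
Multiplying each by its prior: 1/6 · 1/9 = 1/54, 1/6 · 7/36 = 7/216, 1/6 · 1/4 = 1/24, 1/6 · 5/18 = 5/108, 1/6 · 5/18 = 5/108, 1/6 · 1/9 = 1/54; these sum to 11/54.
Hence P(r = 1 | data) = (1/54) / (11/54) = 1/11.

0.0909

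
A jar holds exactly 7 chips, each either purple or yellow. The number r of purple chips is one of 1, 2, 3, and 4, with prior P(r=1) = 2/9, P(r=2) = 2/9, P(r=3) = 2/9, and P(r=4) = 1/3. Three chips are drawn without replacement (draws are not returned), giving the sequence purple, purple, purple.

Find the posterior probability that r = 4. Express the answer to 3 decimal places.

0.857

For each hypothesis, P(data | H) works out to: P(data | r = 1) = (1/7)(0/6) = 0; P(data | r = 2) = (2/7)(1/6)(0/5) = 0; P(data | r = 3) = (3/7)(2/6)(1/5) = 1/35; P(data | r = 4) = (4/7)(3/6)(2/5) = 4/35.
Weighting by the prior gives 2/9 · 0 = 0, 2/9 · 0 = 0, 2/9 · 1/35 = 2/315, 1/3 · 4/35 = 4/105; with total 2/45.
By Bayes' rule, P(r = 4 | data) = (4/105) / (2/45) = 6/7.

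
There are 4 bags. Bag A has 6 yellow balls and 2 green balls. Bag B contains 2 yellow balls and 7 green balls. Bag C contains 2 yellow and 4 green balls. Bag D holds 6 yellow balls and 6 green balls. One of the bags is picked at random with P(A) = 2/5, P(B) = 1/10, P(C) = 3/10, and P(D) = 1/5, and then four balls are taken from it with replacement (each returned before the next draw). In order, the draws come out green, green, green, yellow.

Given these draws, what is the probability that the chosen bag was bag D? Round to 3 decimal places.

For each hypothesis, P(data | H) works out to: P(data | bag A) = (2/8)(2/8)(2/8)(6/8) = 0.011719; P(data | bag B) = (7/9)(7/9)(7/9)(2/9) = 0.10456; P(data | bag C) = (4/6)(4/6)(4/6)(2/6) = 0.098765; P(data | bag D) = (6/12)(6/12)(6/12)(6/12) = 0.0625.
Weighting by the prior gives 2/5 · 0.011719 = 0.0046875, 1/10 · 0.10456 = 0.010456, 3/10 · 0.098765 = 0.02963, 1/5 · 0.0625 = 0.0125; with total 0.057273.
Hence P(bag D | data) = (0.0125) / (0.057273) = 0.21825.

0.218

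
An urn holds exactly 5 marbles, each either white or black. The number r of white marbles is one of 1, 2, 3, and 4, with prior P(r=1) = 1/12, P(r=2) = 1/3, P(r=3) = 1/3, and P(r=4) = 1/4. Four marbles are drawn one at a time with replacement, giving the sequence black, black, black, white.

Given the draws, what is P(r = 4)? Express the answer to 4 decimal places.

The likelihood of the observed sequence under each hypothesis: P(data | r = 1) = (4/5)(4/5)(4/5)(1/5) = 0.1024; P(data | r = 2) = (3/5)(3/5)(3/5)(2/5) = 0.0864; P(data | r = 3) = (2/5)(2/5)(2/5)(3/5) = 0.0384; P(data | r = 4) = (1/5)(1/5)(1/5)(4/5) = 0.0064.
Weighting by the prior gives 1/12 · 0.1024 = 0.0085333, 1/3 · 0.0864 = 0.0288, 1/3 · 0.0384 = 0.0128, 1/4 · 0.0064 = 0.0016; summing to 0.051733.
Therefore the posterior P(r = 4 | data) = (0.0016) / (0.051733) = 0.030928.

0.0309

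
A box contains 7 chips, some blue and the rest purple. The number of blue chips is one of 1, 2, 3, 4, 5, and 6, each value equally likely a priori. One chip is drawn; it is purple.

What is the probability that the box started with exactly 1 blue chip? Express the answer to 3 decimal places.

Compute the likelihood of this draw for each case: P(data | r = 1) = (6/7) = 6/7; P(data | r = 2) = (5/7) = 5/7; P(data | r = 3) = (4/7) = 4/7; P(data | r = 4) = (3/7) = 3/7; P(data | r = 5) = (2/7) = 2/7; P(data | r = 6) = (1/7) = 1/7.
Weighting by the prior gives 1/6 · 6/7 = 1/7, 1/6 · 5/7 = 5/42, 1/6 · 4/7 = 2/21, 1/6 · 3/7 = 1/14, 1/6 · 2/7 = 1/21, 1/6 · 1/7 = 1/42; with total 1/2.
Hence P(r = 1 | data) = (1/7) / (1/2) = 2/7.

0.286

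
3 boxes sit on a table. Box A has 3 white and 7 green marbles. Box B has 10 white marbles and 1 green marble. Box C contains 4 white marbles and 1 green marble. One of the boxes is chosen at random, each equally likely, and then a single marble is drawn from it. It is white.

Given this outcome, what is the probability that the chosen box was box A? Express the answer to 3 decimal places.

0.149

Under each hypothesis, the probability of this draw is: P(data | box A) = (3/10) = 3/10; P(data | box B) = (10/11) = 10/11; P(data | box C) = (4/5) = 4/5.
Multiplying each by its prior: 1/3 · 3/10 = 1/10, 1/3 · 10/11 = 10/33, 1/3 · 4/5 = 4/15; with total 221/330.
By Bayes' rule, P(box A | data) = (1/10) / (221/330) = 33/221.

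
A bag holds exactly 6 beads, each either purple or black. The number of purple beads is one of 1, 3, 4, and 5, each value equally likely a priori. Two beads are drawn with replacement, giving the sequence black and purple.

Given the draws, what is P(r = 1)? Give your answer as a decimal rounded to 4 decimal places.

Under each hypothesis, the probability of the observed sequence is: P(data | r = 1) = (5/6)(1/6) = 5/36; P(data | r = 3) = (3/6)(3/6) = 1/4; P(data | r = 4) = (2/6)(4/6) = 2/9; P(data | r = 5) = (1/6)(5/6) = 5/36.
The prior-weighted likelihoods are 1/4 · 5/36 = 5/144, 1/4 · 1/4 = 1/16, 1/4 · 2/9 = 1/18, 1/4 · 5/36 = 5/144; with total 3/16.
Hence P(r = 1 | data) = (5/144) / (3/16) = 5/27.

0.1852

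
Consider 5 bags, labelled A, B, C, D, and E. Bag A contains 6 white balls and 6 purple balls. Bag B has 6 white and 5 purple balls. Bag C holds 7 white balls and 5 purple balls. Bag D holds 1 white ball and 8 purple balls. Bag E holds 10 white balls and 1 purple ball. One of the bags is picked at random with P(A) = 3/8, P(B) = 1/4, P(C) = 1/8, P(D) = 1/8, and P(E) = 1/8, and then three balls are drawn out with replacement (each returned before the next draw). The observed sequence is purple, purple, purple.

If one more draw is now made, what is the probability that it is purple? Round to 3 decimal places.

0.693

Under each hypothesis, the probability of the observed sequence is: P(data | bag A) = (6/12)(6/12)(6/12) = 0.125; P(data | bag B) = (5/11)(5/11)(5/11) = 0.093914; P(data | bag C) = (5/12)(5/12)(5/12) = 0.072338; P(data | bag D) = (8/9)(8/9)(8/9) = 0.70233; P(data | bag E) = (1/11)(1/11)(1/11) = 0.00075131.
Multiplying each by its prior: 3/8 · 0.125 = 0.046875, 1/4 · 0.093914 = 0.023479, 1/8 · 0.072338 = 0.0090422, 1/8 · 0.70233 = 0.087791, 1/8 · 0.00075131 = 9.3914e-05; summing to 0.16728.
Dividing through by the total gives posterior P(bag A | data) = 0.28022, P(bag B | data) = 0.14035, P(bag C | data) = 0.054054, P(bag D | data) = 0.52481, P(bag E | data) = 0.00056142.
So P(purple next | data) = Σ P(purple next | H) P(H | data) = (1/2)(0.28022) + (5/11)(0.14035) + (5/12)(0.054054) + (8/9)(0.52481) + (1/11)(0.00056142) = 0.69298.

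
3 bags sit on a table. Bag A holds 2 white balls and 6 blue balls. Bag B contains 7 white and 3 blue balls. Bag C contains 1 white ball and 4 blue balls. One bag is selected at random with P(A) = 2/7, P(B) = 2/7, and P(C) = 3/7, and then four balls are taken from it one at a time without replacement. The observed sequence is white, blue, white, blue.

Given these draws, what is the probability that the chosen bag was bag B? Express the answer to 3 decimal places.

0.583

For each hypothesis, P(data | H) works out to: P(data | bag A) = (2/8)(6/7)(1/6)(5/5) = 1/28; P(data | bag B) = (7/10)(3/9)(6/8)(2/7) = 1/20; P(data | bag C) = (1/5)(4/4)(0/3) = 0.
Weighting by the prior gives 2/7 · 1/28 = 1/98, 2/7 · 1/20 = 1/70, 3/7 · 0 = 0; with total 6/245.
Hence P(bag B | data) = (1/70) / (6/245) = 7/12.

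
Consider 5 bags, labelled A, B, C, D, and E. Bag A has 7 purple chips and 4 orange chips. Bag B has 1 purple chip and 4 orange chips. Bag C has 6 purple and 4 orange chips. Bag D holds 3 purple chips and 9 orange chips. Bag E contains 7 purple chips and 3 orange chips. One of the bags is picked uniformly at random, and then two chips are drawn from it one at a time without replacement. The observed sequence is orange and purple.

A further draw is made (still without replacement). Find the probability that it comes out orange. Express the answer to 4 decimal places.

Under each hypothesis, the probability of the observed sequence is: P(data | bag A) = (4/11)(7/10) = 14/55; P(data | bag B) = (4/5)(1/4) = 1/5; P(data | bag C) = (4/10)(6/9) = 4/15; P(data | bag D) = (9/12)(3/11) = 9/44; P(data | bag E) = (3/10)(7/9) = 7/30.
The prior-weighted likelihoods are 1/5 · 14/55 = 14/275, 1/5 · 1/5 = 1/25, 1/5 · 4/15 = 4/75, 1/5 · 9/44 = 9/220, 1/5 · 7/30 = 7/150; with total 51/220.
Normalising, the posterior is P(bag A | data) = 56/255, P(bag B | data) = 44/255, P(bag C | data) = 176/765, P(bag D | data) = 3/17, P(bag E | data) = 154/765.
The predictive probability is P(orange next | data) = (1/3)(56/255) + (1)(44/255) + (3/8)(176/765) + (4/5)(3/17) + (1/4)(154/765) = 89/170.

0.5235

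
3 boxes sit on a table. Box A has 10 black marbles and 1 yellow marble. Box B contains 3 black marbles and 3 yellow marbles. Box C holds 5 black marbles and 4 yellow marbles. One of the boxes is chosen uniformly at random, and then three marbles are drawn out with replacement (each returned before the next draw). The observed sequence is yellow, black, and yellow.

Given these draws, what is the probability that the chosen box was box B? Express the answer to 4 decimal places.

The likelihood of the observed sequence under each hypothesis: P(data | box A) = (1/11)(10/11)(1/11) = 0.0075131; P(data | box B) = (3/6)(3/6)(3/6) = 0.125; P(data | box C) = (4/9)(5/9)(4/9) = 0.10974.
Multiplying each by its prior: 1/3 · 0.0075131 = 0.0025044, 1/3 · 0.125 = 0.041667, 1/3 · 0.10974 = 0.03658; with total 0.080751.
Therefore the posterior P(box B | data) = (0.041667) / (0.080751) = 0.51599.

0.5160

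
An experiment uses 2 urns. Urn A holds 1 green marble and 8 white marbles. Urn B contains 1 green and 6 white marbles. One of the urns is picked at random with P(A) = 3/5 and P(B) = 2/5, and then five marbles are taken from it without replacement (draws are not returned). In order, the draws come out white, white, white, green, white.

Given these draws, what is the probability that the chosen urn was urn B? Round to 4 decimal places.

0.4615

For each hypothesis, P(data | H) works out to: P(data | urn A) = (8/9)(7/8)(6/7)(1/6)(5/5) = 1/9; P(data | urn B) = (6/7)(5/6)(4/5)(1/4)(3/3) = 1/7.
The prior-weighted likelihoods are 3/5 · 1/9 = 1/15, 2/5 · 1/7 = 2/35; summing to 13/105.
So P(urn B | data) = (2/35) / (13/105) = 6/13.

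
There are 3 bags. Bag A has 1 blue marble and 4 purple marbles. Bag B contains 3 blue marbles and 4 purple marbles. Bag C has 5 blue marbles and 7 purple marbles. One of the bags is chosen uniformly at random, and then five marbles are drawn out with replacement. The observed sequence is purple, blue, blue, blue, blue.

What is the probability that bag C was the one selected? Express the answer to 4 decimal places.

Under each hypothesis, the probability of the observed sequence is: P(data | bag A) = (4/5)(1/5)(1/5)(1/5)(1/5) = 0.00128; P(data | bag B) = (4/7)(3/7)(3/7)(3/7)(3/7) = 0.019278; P(data | bag C) = (7/12)(5/12)(5/12)(5/12)(5/12) = 0.017582.
Weighting by the prior gives 1/3 · 0.00128 = 0.00042667, 1/3 · 0.019278 = 0.0064259, 1/3 · 0.017582 = 0.0058607; these sum to 0.012713.
So P(bag C | data) = (0.0058607) / (0.012713) = 0.46099.

0.4610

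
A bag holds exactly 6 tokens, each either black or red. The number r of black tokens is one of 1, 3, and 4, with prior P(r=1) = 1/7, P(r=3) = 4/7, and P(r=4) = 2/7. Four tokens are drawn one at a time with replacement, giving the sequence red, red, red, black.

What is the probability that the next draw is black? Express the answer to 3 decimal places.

0.440

Compute the likelihood of the observed sequence for each case: P(data | r = 1) = (5/6)(5/6)(5/6)(1/6) = 0.096451; P(data | r = 3) = (3/6)(3/6)(3/6)(3/6) = 0.0625; P(data | r = 4) = (2/6)(2/6)(2/6)(4/6) = 0.024691.
Multiplying each by its prior: 1/7 · 0.096451 = 0.013779, 4/7 · 0.0625 = 0.035714, 2/7 · 0.024691 = 0.0070547; summing to 0.056548.
Normalising, the posterior is P(r = 1 | data) = 0.24366, P(r = 3 | data) = 0.63158, P(r = 4 | data) = 0.12476.
The predictive probability is P(black next | data) = (1/6)(0.24366) + (1/2)(0.63158) + (2/3)(0.12476) = 0.43957.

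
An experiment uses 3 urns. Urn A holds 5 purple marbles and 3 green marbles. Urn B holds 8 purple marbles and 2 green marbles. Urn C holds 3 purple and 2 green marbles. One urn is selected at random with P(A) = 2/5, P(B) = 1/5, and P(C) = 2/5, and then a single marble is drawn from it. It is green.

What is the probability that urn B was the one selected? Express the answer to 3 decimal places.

0.114

Under each hypothesis, the probability of this draw is: P(data | urn A) = (3/8) = 3/8; P(data | urn B) = (2/10) = 1/5; P(data | urn C) = (2/5) = 2/5.
Multiplying each by its prior: 2/5 · 3/8 = 3/20, 1/5 · 1/5 = 1/25, 2/5 · 2/5 = 4/25; these sum to 7/20.
So P(urn B | data) = (1/25) / (7/20) = 4/35.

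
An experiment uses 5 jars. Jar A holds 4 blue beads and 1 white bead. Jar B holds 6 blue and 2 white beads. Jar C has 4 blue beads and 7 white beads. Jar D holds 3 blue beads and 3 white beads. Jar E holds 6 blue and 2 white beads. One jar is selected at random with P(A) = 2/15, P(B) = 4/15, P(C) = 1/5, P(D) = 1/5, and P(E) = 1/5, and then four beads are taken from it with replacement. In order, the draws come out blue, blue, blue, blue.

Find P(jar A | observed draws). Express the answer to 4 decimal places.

0.2502

Under each hypothesis, the probability of the observed sequence is: P(data | jar A) = (4/5)(4/5)(4/5)(4/5) = 0.4096; P(data | jar B) = (6/8)(6/8)(6/8)(6/8) = 0.31641; P(data | jar C) = (4/11)(4/11)(4/11)(4/11) = 0.017485; P(data | jar D) = (3/6)(3/6)(3/6)(3/6) = 0.0625; P(data | jar E) = (6/8)(6/8)(6/8)(6/8) = 0.31641.
Multiplying each by its prior: 2/15 · 0.4096 = 0.054613, 4/15 · 0.31641 = 0.084375, 1/5 · 0.017485 = 0.003497, 1/5 · 0.0625 = 0.0125, 1/5 · 0.31641 = 0.063281; summing to 0.21827.
Therefore the posterior P(jar A | data) = (0.054613) / (0.21827) = 0.25021.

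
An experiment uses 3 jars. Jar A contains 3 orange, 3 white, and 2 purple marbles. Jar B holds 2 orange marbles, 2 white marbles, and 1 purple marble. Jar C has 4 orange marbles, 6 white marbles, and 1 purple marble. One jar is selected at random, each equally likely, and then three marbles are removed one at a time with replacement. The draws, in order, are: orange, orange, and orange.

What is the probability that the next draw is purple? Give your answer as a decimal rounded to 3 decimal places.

For each hypothesis, P(data | H) works out to: P(data | jar A) = (3/8)(3/8)(3/8) = 0.052734; P(data | jar B) = (2/5)(2/5)(2/5) = 0.064; P(data | jar C) = (4/11)(4/11)(4/11) = 0.048084.
Multiplying each by its prior: 1/3 · 0.052734 = 0.017578, 1/3 · 0.064 = 0.021333, 1/3 · 0.048084 = 0.016028; summing to 0.05494.
Normalising, the posterior is P(jar A | data) = 0.31995, P(jar B | data) = 0.38831, P(jar C | data) = 0.29174.
The predictive probability is P(purple next | data) = (1/4)(0.31995) + (1/5)(0.38831) + (1/11)(0.29174) = 0.18417.

0.184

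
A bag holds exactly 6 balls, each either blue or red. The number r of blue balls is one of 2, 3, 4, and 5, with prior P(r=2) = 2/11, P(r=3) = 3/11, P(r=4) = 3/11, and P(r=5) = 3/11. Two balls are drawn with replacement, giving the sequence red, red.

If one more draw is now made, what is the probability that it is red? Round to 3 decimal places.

The likelihood of the observed sequence under each hypothesis: P(data | r = 2) = (4/6)(4/6) = 4/9; P(data | r = 3) = (3/6)(3/6) = 1/4; P(data | r = 4) = (2/6)(2/6) = 1/9; P(data | r = 5) = (1/6)(1/6) = 1/36.
Multiplying each by its prior: 2/11 · 4/9 = 8/99, 3/11 · 1/4 = 3/44, 3/11 · 1/9 = 1/33, 3/11 · 1/36 = 1/132; with total 37/198.
Normalising, the posterior is P(r = 2 | data) = 16/37, P(r = 3 | data) = 27/74, P(r = 4 | data) = 6/37, P(r = 5 | data) = 3/74.
The predictive probability is P(red next | data) = (2/3)(16/37) + (1/2)(27/74) + (1/3)(6/37) + (1/6)(3/74) = 59/111.

0.532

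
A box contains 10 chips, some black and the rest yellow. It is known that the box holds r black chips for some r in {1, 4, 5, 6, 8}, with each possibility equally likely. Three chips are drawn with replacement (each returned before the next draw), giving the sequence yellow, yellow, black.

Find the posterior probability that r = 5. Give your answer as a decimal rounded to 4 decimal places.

Compute the likelihood of the observed sequence for each case: P(data | r = 1) = (9/10)(9/10)(1/10) = 0.081; P(data | r = 4) = (6/10)(6/10)(4/10) = 0.144; P(data | r = 5) = (5/10)(5/10)(5/10) = 0.125; P(data | r = 6) = (4/10)(4/10)(6/10) = 0.096; P(data | r = 8) = (2/10)(2/10)(8/10) = 0.032.
The prior-weighted likelihoods are 1/5 · 0.081 = 0.0162, 1/5 · 0.144 = 0.0288, 1/5 · 0.125 = 0.025, 1/5 · 0.096 = 0.0192, 1/5 · 0.032 = 0.0064; these sum to 0.0956.
Therefore the posterior P(r = 5 | data) = (0.025) / (0.0956) = 0.26151.

0.2615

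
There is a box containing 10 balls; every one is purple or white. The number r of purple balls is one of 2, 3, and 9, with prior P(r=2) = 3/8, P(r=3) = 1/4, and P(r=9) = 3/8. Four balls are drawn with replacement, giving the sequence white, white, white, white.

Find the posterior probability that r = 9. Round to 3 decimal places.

0.000

Under each hypothesis, the probability of the observed sequence is: P(data | r = 2) = (8/10)(8/10)(8/10)(8/10) = 0.4096; P(data | r = 3) = (7/10)(7/10)(7/10)(7/10) = 0.2401; P(data | r = 9) = (1/10)(1/10)(1/10)(1/10) = 0.0001.
The prior-weighted likelihoods are 3/8 · 0.4096 = 0.1536, 1/4 · 0.2401 = 0.060025, 3/8 · 0.0001 = 3.75e-05; these sum to 0.21366.
Hence P(r = 9 | data) = (3.75e-05) / (0.21366) = 0.00017551.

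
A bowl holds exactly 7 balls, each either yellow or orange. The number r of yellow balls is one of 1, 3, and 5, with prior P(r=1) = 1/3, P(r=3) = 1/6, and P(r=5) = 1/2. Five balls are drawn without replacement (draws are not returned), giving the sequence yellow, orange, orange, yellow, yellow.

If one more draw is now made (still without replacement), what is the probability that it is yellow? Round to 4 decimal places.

0.8333

Under each hypothesis, the probability of the observed sequence is: P(data | r = 1) = (1/7)(6/6)(5/5)(0/4) = 0; P(data | r = 3) = (3/7)(4/6)(3/5)(2/4)(1/3) = 1/35; P(data | r = 5) = (5/7)(2/6)(1/5)(4/4)(3/3) = 1/21.
Weighting by the prior gives 1/3 · 0 = 0, 1/6 · 1/35 = 1/210, 1/2 · 1/21 = 1/42; these sum to 1/35.
Normalising, the posterior is P(r = 1 | data) = 0, P(r = 3 | data) = 1/6, P(r = 5 | data) = 5/6.
So P(yellow next | data) = Σ P(yellow next | H) P(H | data) = (0)(1/6) + (1)(5/6) = 5/6.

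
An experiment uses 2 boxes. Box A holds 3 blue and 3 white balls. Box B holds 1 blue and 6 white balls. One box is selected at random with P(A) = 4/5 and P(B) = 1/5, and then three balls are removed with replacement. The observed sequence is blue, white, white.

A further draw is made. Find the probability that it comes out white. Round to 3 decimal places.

0.562

The likelihood of the observed sequence under each hypothesis: P(data | box A) = (3/6)(3/6)(3/6) = 0.125; P(data | box B) = (1/7)(6/7)(6/7) = 0.10496.
Multiplying each by its prior: 4/5 · 0.125 = 0.1, 1/5 · 0.10496 = 0.020991; these sum to 0.12099.
Dividing through by the total gives posterior P(box A | data) = 0.82651, P(box B | data) = 0.17349.
Averaging over the posterior, P(white next | data) = (1/2)(0.82651) + (6/7)(0.17349) = 0.56196.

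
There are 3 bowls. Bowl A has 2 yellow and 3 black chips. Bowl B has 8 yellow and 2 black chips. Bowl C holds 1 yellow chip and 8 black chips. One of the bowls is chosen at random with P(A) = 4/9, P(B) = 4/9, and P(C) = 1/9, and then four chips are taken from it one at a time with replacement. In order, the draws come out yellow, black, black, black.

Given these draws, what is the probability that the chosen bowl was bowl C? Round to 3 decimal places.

0.174

Under each hypothesis, the probability of the observed sequence is: P(data | bowl A) = (2/5)(3/5)(3/5)(3/5) = 0.0864; P(data | bowl B) = (8/10)(2/10)(2/10)(2/10) = 0.0064; P(data | bowl C) = (1/9)(8/9)(8/9)(8/9) = 0.078037.
Weighting by the prior gives 4/9 · 0.0864 = 0.0384, 4/9 · 0.0064 = 0.0028444, 1/9 · 0.078037 = 0.0086708; these sum to 0.049915.
Hence P(bowl C | data) = (0.0086708) / (0.049915) = 0.17371.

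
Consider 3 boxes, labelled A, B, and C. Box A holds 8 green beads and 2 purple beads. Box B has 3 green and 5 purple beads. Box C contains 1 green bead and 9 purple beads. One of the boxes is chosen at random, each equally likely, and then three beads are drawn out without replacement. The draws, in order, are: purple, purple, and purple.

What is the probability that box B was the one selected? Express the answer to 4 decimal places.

The likelihood of the observed sequence under each hypothesis: P(data | box A) = (2/10)(1/9)(0/8) = 0; P(data | box B) = (5/8)(4/7)(3/6) = 5/28; P(data | box C) = (9/10)(8/9)(7/8) = 7/10.
The prior-weighted likelihoods are 1/3 · 0 = 0, 1/3 · 5/28 = 5/84, 1/3 · 7/10 = 7/30; with total 41/140.
Hence P(box B | data) = (5/84) / (41/140) = 25/123.

0.2033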